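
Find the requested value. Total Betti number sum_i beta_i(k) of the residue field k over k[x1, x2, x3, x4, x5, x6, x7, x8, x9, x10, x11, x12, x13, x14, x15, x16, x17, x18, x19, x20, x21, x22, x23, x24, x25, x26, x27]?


Koszul resolution: beta_i(k)=C(n,i), n=27
sum_i C(27,i) = 2^27 = 134217728


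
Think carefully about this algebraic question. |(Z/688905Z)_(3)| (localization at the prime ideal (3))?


3-primary part: 688905=3^9*35
Size=3^9=19683


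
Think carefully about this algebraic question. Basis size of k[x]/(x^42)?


Basis: 1,x,...,x^41
dim=42


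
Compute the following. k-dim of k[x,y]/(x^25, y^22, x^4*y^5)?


k[x,y]/I, I = (x^25, y^22, x^4*y^5)
Rect: 25x22=550. Corner: (25-4)x(22-5)=357.
dim = 550-357 = 193


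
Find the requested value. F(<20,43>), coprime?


gcd(20,43)=1 => F=ab-a-b=20*43-20-43=860-63=797


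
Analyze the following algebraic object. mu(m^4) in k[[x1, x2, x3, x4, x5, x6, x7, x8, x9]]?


C(n+d-1,d)=C(12,4)=495


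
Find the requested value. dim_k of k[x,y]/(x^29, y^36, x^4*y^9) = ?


k[x,y]/I, I = (x^29, y^36, x^4*y^9)
Rect: 29x36=1044. Corner: (29-4)x(36-9)=675.
dim = 1044-675 = 369


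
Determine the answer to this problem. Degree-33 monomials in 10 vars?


C(d+n-1,n-1)=C(42,9)=445891810


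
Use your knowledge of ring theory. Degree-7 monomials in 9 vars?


C(d+n-1,n-1)=C(15,8)=6435


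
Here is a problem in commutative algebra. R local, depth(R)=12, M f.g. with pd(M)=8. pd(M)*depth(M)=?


pd+depth=12
depth=12-8=4
pd*depth=8*4=32


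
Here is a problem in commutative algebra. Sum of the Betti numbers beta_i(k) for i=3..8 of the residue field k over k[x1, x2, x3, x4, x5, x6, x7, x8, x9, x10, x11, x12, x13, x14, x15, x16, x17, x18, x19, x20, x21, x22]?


Koszul resolution: beta_i(k)=C(n,i), n=22
C(22,3)=1540, C(22,4)=7315, C(22,5)=26334, C(22,6)=74613, C(22,7)=170544, C(22,8)=319770
Sum=600116


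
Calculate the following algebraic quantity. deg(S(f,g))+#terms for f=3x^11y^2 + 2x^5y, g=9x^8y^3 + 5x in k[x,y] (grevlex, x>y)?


LT(f)=3x^11y^2, LT(g)=9x^8y^3
lcm(LM)=x^11y^3
S(f,g) (scaled by 27 to clear denominators) = 9y*f - 3x^3*g = 18x^5y^2 - 15x^4
2 terms, deg 7.
7+2=9


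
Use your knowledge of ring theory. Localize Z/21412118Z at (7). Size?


7-primary part: 21412118=7^7*26
Size=7^7=823543


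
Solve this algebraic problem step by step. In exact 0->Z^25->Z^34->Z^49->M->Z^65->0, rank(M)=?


Alt sum=0:
(-1)^0*25 + (-1)^1*34 + (-1)^2*49 + (-1)^3*? + (-1)^4*65=0
rank(M)=105


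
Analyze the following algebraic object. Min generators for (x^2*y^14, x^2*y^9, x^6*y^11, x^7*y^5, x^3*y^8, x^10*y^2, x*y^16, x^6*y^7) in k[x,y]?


Remove redundant (divisible by others).
x^2*y^14 redundant.
x^6*y^11 redundant.
Min: x^10*y^2, x^7*y^5, x^6*y^7, x^3*y^8, x^2*y^9, x*y^16
Count=6


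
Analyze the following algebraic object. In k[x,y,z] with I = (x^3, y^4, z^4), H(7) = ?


Need i<3, j<4, k<4 with i+j+k=7.
For each i, j ranges over max(0,7-i-3)..min(3,7-i):
  i=0: j in [4,3] -> 0
  i=1: j in [3,3] -> 1
  i=2: j in [2,3] -> 2
H(7) = 0+1+2 = 3


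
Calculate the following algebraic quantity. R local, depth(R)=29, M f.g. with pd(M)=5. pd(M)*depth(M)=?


pd+depth=29
depth=29-5=24
pd*depth=5*24=120


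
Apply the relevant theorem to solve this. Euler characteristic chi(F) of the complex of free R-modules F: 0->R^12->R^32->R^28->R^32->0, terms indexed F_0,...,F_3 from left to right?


chi = sum (-1)^i * rank:
(-1)^0*12=12
(-1)^1*32=-32
(-1)^2*28=28
(-1)^3*32=-32
chi=-24


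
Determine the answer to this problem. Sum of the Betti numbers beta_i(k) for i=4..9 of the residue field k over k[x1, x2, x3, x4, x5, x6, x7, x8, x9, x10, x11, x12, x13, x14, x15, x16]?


Koszul resolution: beta_i(k)=C(n,i), n=16
C(16,4)=1820, C(16,5)=4368, C(16,6)=8008, C(16,7)=11440, C(16,8)=12870, C(16,9)=11440
Sum=49946


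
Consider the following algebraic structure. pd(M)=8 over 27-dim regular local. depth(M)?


pd+depth=depth(R)=27
depth=27-8=19


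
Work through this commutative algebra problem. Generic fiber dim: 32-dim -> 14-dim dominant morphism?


dim(fiber)=dim(X)-dim(Y)=32-14=18


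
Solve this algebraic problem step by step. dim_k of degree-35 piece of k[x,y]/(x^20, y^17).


k[x,y], I = (x^20, y^17), d = 35
Need i < 20 and d-i < 17.
Range: 19 <= i <= 19.
H(35) = 1


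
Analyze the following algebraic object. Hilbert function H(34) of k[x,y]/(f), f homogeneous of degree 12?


H(t)=d for t>=d-1.
d=12, t=34
H(34)=12


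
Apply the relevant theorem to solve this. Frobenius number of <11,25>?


gcd(11,25)=1 => F=ab-a-b=11*25-11-25=275-36=239


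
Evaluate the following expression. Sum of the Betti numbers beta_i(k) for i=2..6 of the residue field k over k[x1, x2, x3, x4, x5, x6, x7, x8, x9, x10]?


Koszul resolution: beta_i(k)=C(n,i), n=10
C(10,2)=45, C(10,3)=120, C(10,4)=210, C(10,5)=252, C(10,6)=210
Sum=837


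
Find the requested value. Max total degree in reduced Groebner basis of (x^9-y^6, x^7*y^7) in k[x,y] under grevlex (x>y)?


LT(f1)=x^9, LT(f2)=x^7y^7, lcm=x^9y^7
S(f1,f2) = y^7*f1 - x^2*f2 = -y^13
Reduced GB = {f1, f2, y^13}; degrees 9, 14, 13
Max = 14


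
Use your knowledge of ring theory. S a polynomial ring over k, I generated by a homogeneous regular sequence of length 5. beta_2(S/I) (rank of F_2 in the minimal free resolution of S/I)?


Regular sequence => Koszul complex is the minimal free resolution.
Syz_1 minimally generated by Koszul relations f_i*e_j - f_j*e_i (i<j): mu(Syz_1) = beta_2 = C(m,2) = m(m-1)/2
m=5
5*4/2 = 10


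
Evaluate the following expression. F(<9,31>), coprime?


gcd(9,31)=1 => F=ab-a-b=9*31-9-31=279-40=239


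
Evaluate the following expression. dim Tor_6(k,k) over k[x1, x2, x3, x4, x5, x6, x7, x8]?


Koszul: C(n,i)=C(8,6)=28


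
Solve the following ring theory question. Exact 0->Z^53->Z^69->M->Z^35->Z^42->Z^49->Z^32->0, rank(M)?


Alt sum=0:
(-1)^0*53 + (-1)^1*69 + (-1)^2*? + (-1)^3*35 + (-1)^4*42 + (-1)^5*49 + (-1)^6*32=0
rank(M)=26


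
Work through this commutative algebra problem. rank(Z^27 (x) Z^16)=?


rank(M(x)N) = rank(M)*rank(N)
27*16 = 432


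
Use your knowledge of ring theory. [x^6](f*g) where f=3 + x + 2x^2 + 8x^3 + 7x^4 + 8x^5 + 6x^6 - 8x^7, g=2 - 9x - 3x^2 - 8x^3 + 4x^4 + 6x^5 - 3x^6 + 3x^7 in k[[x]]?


[x^6] = sum a_i*b_j, i+j=6
  3*-3=-9
  1*6=6
  2*4=8
  8*-8=-64
  7*-3=-21
  8*-9=-72
  6*2=12
Sum=-140


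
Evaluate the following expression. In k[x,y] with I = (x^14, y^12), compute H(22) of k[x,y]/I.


k[x,y], I = (x^14, y^12), d = 22
Need i < 14 and d-i < 12.
Range: 11 <= i <= 13.
H(22) = 3


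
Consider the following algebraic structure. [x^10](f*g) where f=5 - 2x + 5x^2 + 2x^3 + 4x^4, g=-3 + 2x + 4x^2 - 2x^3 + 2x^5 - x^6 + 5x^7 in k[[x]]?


[x^10] = sum a_i*b_j, i+j=10
  2*5=10
  4*-1=-4
Sum=6


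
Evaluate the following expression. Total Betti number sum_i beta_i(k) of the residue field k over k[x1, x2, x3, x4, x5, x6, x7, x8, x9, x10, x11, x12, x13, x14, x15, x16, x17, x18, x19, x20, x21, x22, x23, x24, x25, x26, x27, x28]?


Koszul resolution: beta_i(k)=C(n,i), n=28
sum_i C(28,i) = 2^28 = 268435456


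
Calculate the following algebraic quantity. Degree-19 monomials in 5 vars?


C(d+n-1,n-1)=C(23,4)=8855


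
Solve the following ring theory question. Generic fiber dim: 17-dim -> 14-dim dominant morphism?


dim(fiber)=dim(X)-dim(Y)=17-14=3


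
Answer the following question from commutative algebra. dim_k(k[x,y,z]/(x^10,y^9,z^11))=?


Basis: x^iy^jz^k, i<10,j<9,k<11
10*9*11=990


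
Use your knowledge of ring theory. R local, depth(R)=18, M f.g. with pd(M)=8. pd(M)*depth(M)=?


pd+depth=18
depth=18-8=10
pd*depth=8*10=80


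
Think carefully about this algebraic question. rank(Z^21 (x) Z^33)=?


rank(M(x)N) = rank(M)*rank(N)
21*33 = 693


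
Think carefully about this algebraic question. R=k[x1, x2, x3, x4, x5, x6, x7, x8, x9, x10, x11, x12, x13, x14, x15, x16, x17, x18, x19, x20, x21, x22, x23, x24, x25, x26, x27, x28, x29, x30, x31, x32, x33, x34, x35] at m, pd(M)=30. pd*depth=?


pd+depth=35
depth=35-30=5
pd*depth=30*5=150


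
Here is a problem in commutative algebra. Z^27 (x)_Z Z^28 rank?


rank(M(x)N) = rank(M)*rank(N)
27*28 = 756


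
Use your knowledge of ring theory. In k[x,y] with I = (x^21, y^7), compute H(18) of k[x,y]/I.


k[x,y], I = (x^21, y^7), d = 18
Need i < 21 and d-i < 7.
Range: 12 <= i <= 18.
H(18) = 7


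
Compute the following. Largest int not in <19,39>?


gcd(19,39)=1 => F=ab-a-b=19*39-19-39=741-58=683


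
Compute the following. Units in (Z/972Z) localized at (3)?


Local ring = Z/243Z.
phi(243) = 3^4*(3-1) = 162


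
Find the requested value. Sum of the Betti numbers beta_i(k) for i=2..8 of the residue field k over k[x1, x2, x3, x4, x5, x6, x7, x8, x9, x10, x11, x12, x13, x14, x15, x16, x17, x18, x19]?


Koszul resolution: beta_i(k)=C(n,i), n=19
C(19,2)=171, C(19,3)=969, C(19,4)=3876, C(19,5)=11628, C(19,6)=27132, C(19,7)=50388, C(19,8)=75582
Sum=169746


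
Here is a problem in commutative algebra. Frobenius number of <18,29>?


gcd(18,29)=1 => F=ab-a-b=18*29-18-29=522-47=475


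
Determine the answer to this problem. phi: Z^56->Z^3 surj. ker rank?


rank(ker) = 56-3 = 53


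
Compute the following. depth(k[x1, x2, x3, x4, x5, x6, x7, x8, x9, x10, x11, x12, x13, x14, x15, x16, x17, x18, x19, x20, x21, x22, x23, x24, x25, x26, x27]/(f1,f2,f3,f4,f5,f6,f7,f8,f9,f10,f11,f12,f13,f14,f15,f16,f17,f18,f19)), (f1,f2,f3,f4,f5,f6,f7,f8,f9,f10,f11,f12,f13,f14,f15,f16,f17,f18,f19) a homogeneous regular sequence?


depth(R)=27
depth(R/I)=27-19=8


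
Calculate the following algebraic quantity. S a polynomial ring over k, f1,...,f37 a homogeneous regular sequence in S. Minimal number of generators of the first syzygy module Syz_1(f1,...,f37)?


Regular sequence => Koszul complex is the minimal free resolution.
Syz_1 minimally generated by Koszul relations f_i*e_j - f_j*e_i (i<j): mu(Syz_1) = beta_2 = C(m,2) = m(m-1)/2
m=37
37*36/2 = 666


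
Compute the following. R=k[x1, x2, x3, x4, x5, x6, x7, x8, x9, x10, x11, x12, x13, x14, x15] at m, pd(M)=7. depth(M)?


pd+depth=depth(R)=15
depth=15-7=8


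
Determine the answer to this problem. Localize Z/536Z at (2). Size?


2-primary part: 536=2^3*67
Size=2^3=8


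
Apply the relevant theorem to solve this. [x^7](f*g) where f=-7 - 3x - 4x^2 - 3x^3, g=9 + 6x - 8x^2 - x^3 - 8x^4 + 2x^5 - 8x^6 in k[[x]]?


[x^7] = sum a_i*b_j, i+j=7
  -3*-8=24
  -4*2=-8
  -3*-8=24
Sum=40


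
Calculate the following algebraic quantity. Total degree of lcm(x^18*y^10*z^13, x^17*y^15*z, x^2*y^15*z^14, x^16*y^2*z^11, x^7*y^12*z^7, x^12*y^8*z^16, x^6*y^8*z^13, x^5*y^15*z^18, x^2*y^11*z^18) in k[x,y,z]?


lcm = componentwise max:
x: max(18,17,2,16,7,12,6,5,2)=18
y: max(10,15,15,2,12,8,8,15,11)=15
z: max(13,1,14,11,7,16,13,18,18)=18
Total=18+15+18=51


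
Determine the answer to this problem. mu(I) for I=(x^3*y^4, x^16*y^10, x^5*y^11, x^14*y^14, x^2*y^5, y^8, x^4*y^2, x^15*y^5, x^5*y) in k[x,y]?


Remove redundant (divisible by others).
x^5*y^11 redundant.
x^15*y^5 redundant.
x^16*y^10 redundant.
x^14*y^14 redundant.
Min: x^5*y, x^4*y^2, x^3*y^4, x^2*y^5, y^8
Count=5


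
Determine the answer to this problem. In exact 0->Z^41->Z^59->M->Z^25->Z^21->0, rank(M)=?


Alt sum=0:
(-1)^0*41 + (-1)^1*59 + (-1)^2*? + (-1)^3*25 + (-1)^4*21=0
rank(M)=22


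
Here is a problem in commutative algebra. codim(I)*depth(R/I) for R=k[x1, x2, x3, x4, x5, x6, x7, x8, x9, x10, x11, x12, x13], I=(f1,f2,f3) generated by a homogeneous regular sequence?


codim=3, depth=dim(R/I)=13-3=10
Product=3*10=30


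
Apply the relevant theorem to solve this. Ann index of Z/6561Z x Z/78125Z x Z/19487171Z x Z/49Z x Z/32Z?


Exponent = lcm of the cyclic orders; pairwise coprime => product.
3^8*5^7*11^7*7^2*2^5=6561*78125*19487171*49*32=15662277794047500000


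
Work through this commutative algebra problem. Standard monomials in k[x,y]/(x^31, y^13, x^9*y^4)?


k[x,y]/I, I = (x^31, y^13, x^9*y^4)
Rect: 31x13=403. Corner: (31-9)x(13-4)=198.
dim = 403-198 = 205


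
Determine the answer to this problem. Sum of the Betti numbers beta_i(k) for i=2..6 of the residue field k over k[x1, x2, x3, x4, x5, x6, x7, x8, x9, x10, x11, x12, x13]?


Koszul resolution: beta_i(k)=C(n,i), n=13
C(13,2)=78, C(13,3)=286, C(13,4)=715, C(13,5)=1287, C(13,6)=1716
Sum=4082


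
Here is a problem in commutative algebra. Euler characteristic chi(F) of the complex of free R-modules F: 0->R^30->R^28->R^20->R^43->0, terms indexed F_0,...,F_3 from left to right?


chi = sum (-1)^i * rank:
(-1)^0*30=30
(-1)^1*28=-28
(-1)^2*20=20
(-1)^3*43=-43
chi=-21


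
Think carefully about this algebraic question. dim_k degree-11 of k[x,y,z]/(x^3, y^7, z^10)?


Need i<3, j<7, k<10 with i+j+k=11.
For each i, j ranges over max(0,11-i-9)..min(6,11-i):
  i=0: j in [2,6] -> 5
  i=1: j in [1,6] -> 6
  i=2: j in [0,6] -> 7
H(11) = 5+6+7 = 18


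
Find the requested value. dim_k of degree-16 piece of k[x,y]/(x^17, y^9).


k[x,y], I = (x^17, y^9), d = 16
Need i < 17 and d-i < 9.
Range: 8 <= i <= 16.
H(16) = 9


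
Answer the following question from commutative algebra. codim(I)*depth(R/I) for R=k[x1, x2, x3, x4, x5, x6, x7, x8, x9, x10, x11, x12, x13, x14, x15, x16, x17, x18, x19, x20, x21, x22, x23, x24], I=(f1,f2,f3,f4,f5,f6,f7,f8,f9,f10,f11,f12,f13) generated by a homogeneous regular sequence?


codim=13, depth=dim(R/I)=24-13=11
Product=13*11=143


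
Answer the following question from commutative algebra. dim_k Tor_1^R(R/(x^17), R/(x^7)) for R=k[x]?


Tor_1(R/I,R/J)=(I cap J)/IJ=(x^17)/(x^24)
dim=24-17=min(17,7)=7


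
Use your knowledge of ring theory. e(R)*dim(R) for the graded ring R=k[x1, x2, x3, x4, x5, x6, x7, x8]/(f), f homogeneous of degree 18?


e(R)=deg(f)=18, dim(R)=8-1=7
e*dim=18*7=126


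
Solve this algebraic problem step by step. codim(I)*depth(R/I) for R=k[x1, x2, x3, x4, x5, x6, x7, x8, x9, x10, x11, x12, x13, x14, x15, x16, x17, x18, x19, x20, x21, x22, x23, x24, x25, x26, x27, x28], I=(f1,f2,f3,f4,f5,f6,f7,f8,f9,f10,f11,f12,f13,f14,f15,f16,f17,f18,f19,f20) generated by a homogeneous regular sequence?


codim=20, depth=dim(R/I)=28-20=8
Product=20*8=160


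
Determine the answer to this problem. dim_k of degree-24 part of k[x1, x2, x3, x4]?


C(d+n-1,n-1)=C(27,3)=2925


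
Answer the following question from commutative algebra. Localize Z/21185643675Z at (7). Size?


7-primary part: 21185643675=7^10*75
Size=7^10=282475249


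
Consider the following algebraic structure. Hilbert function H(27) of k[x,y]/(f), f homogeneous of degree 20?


H(t)=d for t>=d-1.
d=20, t=27
H(27)=20


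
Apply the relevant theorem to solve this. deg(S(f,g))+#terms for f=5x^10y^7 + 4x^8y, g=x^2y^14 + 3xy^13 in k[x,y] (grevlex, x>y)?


LT(f)=5x^10y^7, LT(g)=x^2y^14
lcm(LM)=x^10y^14
S(f,g) (scaled by 5 to clear denominators) = y^7*f - 5x^8*g = -15x^9y^13 + 4x^8y^8
2 terms, deg 22.
22+2=24


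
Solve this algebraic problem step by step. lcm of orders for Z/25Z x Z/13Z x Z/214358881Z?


Exponent = lcm of the cyclic orders; pairwise coprime => product.
5^2*13^1*11^8=25*13*214358881=69666636325


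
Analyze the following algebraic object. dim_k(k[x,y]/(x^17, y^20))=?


Basis: x^i*y^j, i<17, j<20
17*20=340


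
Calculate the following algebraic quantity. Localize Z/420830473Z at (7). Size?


7-primary part: 420830473=7^8*73
Size=7^8=5764801


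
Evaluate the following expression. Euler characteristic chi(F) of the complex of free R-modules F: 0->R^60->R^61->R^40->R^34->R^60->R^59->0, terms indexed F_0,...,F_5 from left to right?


chi = sum (-1)^i * rank:
(-1)^0*60=60
(-1)^1*61=-61
(-1)^2*40=40
(-1)^3*34=-34
(-1)^4*60=60
(-1)^5*59=-59
chi=6


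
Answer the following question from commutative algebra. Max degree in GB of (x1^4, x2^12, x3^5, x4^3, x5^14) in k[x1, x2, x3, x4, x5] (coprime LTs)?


Pure powers, coprime LTs => already GB.
Degrees: 4, 12, 5, 3, 14
Max=14


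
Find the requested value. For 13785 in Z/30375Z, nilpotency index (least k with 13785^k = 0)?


13785^k mod 30375:
k=1: 13785
k=2: 225
k=3: 3375
k=4: 20250
k=5: 0
First zero at k = 5


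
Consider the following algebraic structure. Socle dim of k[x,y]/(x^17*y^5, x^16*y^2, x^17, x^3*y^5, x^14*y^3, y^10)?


Socle = ann(m) = span of standard monomials u with x*u, y*u in I (staircase corners).
Redundant generators: x^17*y^5
Minimal generators: x^17, x^16*y^2, x^14*y^3, x^3*y^5, y^10
Corners: x^2y^9, x^13y^4, x^15y^2, x^16y
Socle dim=4


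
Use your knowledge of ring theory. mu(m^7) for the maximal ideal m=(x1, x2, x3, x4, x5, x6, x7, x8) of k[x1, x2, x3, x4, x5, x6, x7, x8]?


Graded Nakayama: mu(m^d) = dim_k (m^d/m^(d+1)) = #degree-7 monomials in 8 vars
C(n+d-1,d)=C(14,7)=3432


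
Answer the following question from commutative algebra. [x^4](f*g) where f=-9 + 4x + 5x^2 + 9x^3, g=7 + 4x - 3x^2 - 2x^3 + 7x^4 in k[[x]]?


[x^4] = sum a_i*b_j, i+j=4
  -9*7=-63
  4*-2=-8
  5*-3=-15
  9*4=36
Sum=-50


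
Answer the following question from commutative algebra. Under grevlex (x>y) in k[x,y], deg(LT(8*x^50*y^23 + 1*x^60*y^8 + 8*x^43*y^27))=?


LT: 8*x^50*y^23
deg_x=50, deg_y=23
Total=50+23=73


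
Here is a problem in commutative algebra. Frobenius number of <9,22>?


gcd(9,22)=1 => F=ab-a-b=9*22-9-22=198-31=167


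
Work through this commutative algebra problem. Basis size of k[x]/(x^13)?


Basis: 1,x,...,x^12
dim=13


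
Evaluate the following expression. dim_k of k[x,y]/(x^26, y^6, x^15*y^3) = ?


k[x,y]/I, I = (x^26, y^6, x^15*y^3)
Rect: 26x6=156. Corner: (26-15)x(6-3)=33.
dim = 156-33 = 123


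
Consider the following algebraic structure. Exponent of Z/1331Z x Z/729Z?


Exponent = lcm of the cyclic orders; pairwise coprime => product.
11^3*3^6=1331*729=970299


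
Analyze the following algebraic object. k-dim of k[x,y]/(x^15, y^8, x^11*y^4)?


k[x,y]/I, I = (x^15, y^8, x^11*y^4)
Rect: 15x8=120. Corner: (15-11)x(8-4)=16.
dim = 120-16 = 104


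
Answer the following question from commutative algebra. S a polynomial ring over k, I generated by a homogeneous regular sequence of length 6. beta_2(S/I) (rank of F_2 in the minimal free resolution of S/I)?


Regular sequence => Koszul complex is the minimal free resolution.
Syz_1 minimally generated by Koszul relations f_i*e_j - f_j*e_i (i<j): mu(Syz_1) = beta_2 = C(m,2) = m(m-1)/2
m=6
6*5/2 = 15


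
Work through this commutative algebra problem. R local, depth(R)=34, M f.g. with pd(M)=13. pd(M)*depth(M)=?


pd+depth=34
depth=34-13=21
pd*depth=13*21=273


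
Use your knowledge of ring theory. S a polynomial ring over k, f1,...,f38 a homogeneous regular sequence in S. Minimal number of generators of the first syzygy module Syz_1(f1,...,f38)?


Regular sequence => Koszul complex is the minimal free resolution.
Syz_1 minimally generated by Koszul relations f_i*e_j - f_j*e_i (i<j): mu(Syz_1) = beta_2 = C(m,2) = m(m-1)/2
m=38
38*37/2 = 703


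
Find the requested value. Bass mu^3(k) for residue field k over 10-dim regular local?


C(n,i)=C(10,3)=120


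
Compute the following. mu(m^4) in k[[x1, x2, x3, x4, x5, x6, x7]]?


C(n+d-1,d)=C(10,4)=210


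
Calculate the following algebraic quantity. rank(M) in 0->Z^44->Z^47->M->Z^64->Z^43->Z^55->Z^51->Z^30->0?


Alt sum=0:
(-1)^0*44 + (-1)^1*47 + (-1)^2*? + (-1)^3*64 + (-1)^4*43 + (-1)^5*55 + (-1)^6*51 + (-1)^7*30=0
rank(M)=58


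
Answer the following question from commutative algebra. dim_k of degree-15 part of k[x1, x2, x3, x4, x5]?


C(d+n-1,n-1)=C(19,4)=3876


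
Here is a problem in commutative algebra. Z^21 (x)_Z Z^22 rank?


rank(M(x)N) = rank(M)*rank(N)
21*22 = 462


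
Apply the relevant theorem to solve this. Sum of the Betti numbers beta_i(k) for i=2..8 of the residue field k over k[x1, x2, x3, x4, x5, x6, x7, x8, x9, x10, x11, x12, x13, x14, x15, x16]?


Koszul resolution: beta_i(k)=C(n,i), n=16
C(16,2)=120, C(16,3)=560, C(16,4)=1820, C(16,5)=4368, C(16,6)=8008, C(16,7)=11440, C(16,8)=12870
Sum=39186


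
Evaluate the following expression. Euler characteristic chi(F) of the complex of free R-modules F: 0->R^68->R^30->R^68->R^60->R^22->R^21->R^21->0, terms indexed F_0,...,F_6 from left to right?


chi = sum (-1)^i * rank:
(-1)^0*68=68
(-1)^1*30=-30
(-1)^2*68=68
(-1)^3*60=-60
(-1)^4*22=22
(-1)^5*21=-21
(-1)^6*21=21
chi=68


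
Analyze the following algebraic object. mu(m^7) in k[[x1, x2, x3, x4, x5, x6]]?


C(n+d-1,d)=C(12,7)=792


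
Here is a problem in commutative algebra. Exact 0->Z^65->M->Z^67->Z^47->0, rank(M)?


Alt sum=0:
(-1)^0*65 + (-1)^1*? + (-1)^2*67 + (-1)^3*47=0
rank(M)=85


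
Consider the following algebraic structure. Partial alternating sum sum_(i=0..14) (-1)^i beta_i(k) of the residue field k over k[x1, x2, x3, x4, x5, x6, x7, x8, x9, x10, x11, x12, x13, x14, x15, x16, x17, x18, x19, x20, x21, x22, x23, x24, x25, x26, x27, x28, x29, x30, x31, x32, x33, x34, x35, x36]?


Koszul resolution: beta_i(k)=C(n,i), n=36
sum_(i=0..p) (-1)^i C(n,i) = (-1)^p C(n-1,p)
(-1)^14*C(35,14) = (-1)^14*2319959400 = 2319959400


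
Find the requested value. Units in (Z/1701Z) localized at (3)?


Local ring = Z/243Z.
phi(243) = 3^4*(3-1) = 162


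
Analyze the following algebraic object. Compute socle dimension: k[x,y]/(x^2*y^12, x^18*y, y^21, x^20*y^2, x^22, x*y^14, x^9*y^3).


Socle = ann(m) = span of standard monomials u with x*u, y*u in I (staircase corners).
Redundant generators: x^20*y^2
Minimal generators: x^22, x^18*y, x^9*y^3, x^2*y^12, x*y^14, y^21
Corners: y^20, xy^13, x^8y^11, x^17y^2, x^21
Socle dim=5


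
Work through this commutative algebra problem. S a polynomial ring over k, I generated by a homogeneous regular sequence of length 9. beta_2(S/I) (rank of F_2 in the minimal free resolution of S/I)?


Regular sequence => Koszul complex is the minimal free resolution.
Syz_1 minimally generated by Koszul relations f_i*e_j - f_j*e_i (i<j): mu(Syz_1) = beta_2 = C(m,2) = m(m-1)/2
m=9
9*8/2 = 36


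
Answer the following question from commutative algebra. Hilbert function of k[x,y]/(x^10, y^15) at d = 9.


k[x,y], I = (x^10, y^15), d = 9
Need i < 10 and d-i < 15.
Range: 0 <= i <= 9.
H(9) = 10


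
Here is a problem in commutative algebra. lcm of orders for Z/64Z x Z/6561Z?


Exponent = lcm of the cyclic orders; pairwise coprime => product.
2^6*3^8=64*6561=419904


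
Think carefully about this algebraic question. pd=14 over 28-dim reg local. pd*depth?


pd+depth=28
depth=28-14=14
pd*depth=14*14=196


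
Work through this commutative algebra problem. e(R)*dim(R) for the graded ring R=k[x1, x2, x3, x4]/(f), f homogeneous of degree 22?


e(R)=deg(f)=22, dim(R)=4-1=3
e*dim=22*3=66


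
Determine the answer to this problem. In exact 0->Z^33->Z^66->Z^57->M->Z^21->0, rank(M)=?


Alt sum=0:
(-1)^0*33 + (-1)^1*66 + (-1)^2*57 + (-1)^3*? + (-1)^4*21=0
rank(M)=45


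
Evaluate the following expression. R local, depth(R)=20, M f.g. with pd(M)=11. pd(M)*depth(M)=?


pd+depth=20
depth=20-11=9
pd*depth=11*9=99


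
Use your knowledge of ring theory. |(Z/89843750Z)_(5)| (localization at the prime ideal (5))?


5-primary part: 89843750=5^9*46
Size=5^9=1953125


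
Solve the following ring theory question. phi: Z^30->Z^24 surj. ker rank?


rank(ker) = 30-24 = 6


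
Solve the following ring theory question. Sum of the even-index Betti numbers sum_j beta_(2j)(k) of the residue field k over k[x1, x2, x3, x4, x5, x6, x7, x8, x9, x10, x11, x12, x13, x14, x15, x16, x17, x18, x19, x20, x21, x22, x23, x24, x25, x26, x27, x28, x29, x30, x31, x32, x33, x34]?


Koszul resolution: beta_i(k)=C(n,i), n=34
sum_even C(34,i) = 2^(n-1) = 2^33 = 8589934592


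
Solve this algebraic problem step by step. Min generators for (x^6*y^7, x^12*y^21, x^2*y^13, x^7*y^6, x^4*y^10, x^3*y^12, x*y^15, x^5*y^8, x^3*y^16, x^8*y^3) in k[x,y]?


Remove redundant (divisible by others).
x^12*y^21 redundant.
x^3*y^16 redundant.
Min: x^8*y^3, x^7*y^6, x^6*y^7, x^5*y^8, x^4*y^10, x^3*y^12, x^2*y^13, x*y^15
Count=8


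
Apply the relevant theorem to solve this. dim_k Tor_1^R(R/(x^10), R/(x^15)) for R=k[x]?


Tor_1(R/I,R/J)=(I cap J)/IJ=(x^15)/(x^25)
dim=25-15=min(10,15)=10


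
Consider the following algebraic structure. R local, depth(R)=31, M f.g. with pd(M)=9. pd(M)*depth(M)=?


pd+depth=31
depth=31-9=22
pd*depth=9*22=198


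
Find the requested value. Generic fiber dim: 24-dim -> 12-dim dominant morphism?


dim(fiber)=dim(X)-dim(Y)=24-12=12


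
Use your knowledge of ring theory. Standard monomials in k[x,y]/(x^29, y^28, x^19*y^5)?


k[x,y]/I, I = (x^29, y^28, x^19*y^5)
Rect: 29x28=812. Corner: (29-19)x(28-5)=230.
dim = 812-230 = 582


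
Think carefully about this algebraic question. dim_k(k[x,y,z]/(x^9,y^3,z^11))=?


Basis: x^iy^jz^k, i<9,j<3,k<11
9*3*11=297


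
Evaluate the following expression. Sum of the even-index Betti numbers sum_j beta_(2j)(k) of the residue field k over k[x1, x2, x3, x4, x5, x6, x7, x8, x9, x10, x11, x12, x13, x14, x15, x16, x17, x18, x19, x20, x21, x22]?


Koszul resolution: beta_i(k)=C(n,i), n=22
sum_even C(22,i) = 2^(n-1) = 2^21 = 2097152


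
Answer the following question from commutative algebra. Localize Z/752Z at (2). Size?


2-primary part: 752=2^4*47
Size=2^4=16


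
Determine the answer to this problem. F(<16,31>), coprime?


gcd(16,31)=1 => F=ab-a-b=16*31-16-31=496-47=449


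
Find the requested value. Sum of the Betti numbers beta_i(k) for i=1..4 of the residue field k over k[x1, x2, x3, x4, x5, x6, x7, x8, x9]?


Koszul resolution: beta_i(k)=C(n,i), n=9
C(9,1)=9, C(9,2)=36, C(9,3)=84, C(9,4)=126
Sum=255


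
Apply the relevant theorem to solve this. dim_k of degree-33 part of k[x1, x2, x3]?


C(d+n-1,n-1)=C(35,2)=595


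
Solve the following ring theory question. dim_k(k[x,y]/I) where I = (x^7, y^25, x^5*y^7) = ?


k[x,y]/I, I = (x^7, y^25, x^5*y^7)
Rect: 7x25=175. Corner: (7-5)x(25-7)=36.
dim = 175-36 = 139


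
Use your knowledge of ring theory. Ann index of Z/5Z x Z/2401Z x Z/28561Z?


Exponent = lcm of the cyclic orders; pairwise coprime => product.
5^1*7^4*13^4=5*2401*28561=342874805


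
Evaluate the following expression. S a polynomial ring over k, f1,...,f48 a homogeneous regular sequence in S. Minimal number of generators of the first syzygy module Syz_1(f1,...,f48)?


Regular sequence => Koszul complex is the minimal free resolution.
Syz_1 minimally generated by Koszul relations f_i*e_j - f_j*e_i (i<j): mu(Syz_1) = beta_2 = C(m,2) = m(m-1)/2
m=48
48*47/2 = 1128


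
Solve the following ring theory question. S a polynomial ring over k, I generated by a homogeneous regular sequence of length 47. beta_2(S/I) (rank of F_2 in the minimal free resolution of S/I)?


Regular sequence => Koszul complex is the minimal free resolution.
Syz_1 minimally generated by Koszul relations f_i*e_j - f_j*e_i (i<j): mu(Syz_1) = beta_2 = C(m,2) = m(m-1)/2
m=47
47*46/2 = 1081


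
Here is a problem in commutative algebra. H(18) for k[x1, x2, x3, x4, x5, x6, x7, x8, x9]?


C(d+n-1,n-1)=C(26,8)=1562275


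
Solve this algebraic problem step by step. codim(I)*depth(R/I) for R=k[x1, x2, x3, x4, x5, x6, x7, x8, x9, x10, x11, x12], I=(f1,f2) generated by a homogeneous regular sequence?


codim=2, depth=dim(R/I)=12-2=10
Product=2*10=20


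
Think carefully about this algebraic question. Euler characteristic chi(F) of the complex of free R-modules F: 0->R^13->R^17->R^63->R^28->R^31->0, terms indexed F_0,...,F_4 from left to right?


chi = sum (-1)^i * rank:
(-1)^0*13=13
(-1)^1*17=-17
(-1)^2*63=63
(-1)^3*28=-28
(-1)^4*31=31
chi=62


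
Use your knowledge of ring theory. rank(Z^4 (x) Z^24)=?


rank(M(x)N) = rank(M)*rank(N)
4*24 = 96


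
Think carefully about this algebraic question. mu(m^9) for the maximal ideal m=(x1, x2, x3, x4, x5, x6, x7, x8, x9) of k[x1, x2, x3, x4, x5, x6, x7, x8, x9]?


Graded Nakayama: mu(m^d) = dim_k (m^d/m^(d+1)) = #degree-9 monomials in 9 vars
C(n+d-1,d)=C(17,9)=24310


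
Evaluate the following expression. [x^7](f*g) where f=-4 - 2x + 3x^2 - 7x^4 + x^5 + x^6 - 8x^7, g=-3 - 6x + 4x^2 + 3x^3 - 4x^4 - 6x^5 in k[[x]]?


[x^7] = sum a_i*b_j, i+j=7
  3*-6=-18
  -7*3=-21
  1*4=4
  1*-6=-6
  -8*-3=24
Sum=-17


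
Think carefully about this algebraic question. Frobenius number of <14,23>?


gcd(14,23)=1 => F=ab-a-b=14*23-14-23=322-37=285


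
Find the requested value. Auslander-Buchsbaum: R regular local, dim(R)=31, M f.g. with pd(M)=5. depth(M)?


pd+depth=depth(R)=31
depth=31-5=26


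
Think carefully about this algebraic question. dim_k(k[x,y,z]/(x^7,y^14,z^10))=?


Basis: x^iy^jz^k, i<7,j<14,k<10
7*14*10=980


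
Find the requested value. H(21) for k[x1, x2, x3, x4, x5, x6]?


C(d+n-1,n-1)=C(26,5)=65780


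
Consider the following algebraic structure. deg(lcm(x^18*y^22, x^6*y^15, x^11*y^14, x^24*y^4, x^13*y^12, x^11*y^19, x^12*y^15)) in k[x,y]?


lcm = componentwise max:
x: max(18,6,11,24,13,11,12)=24
y: max(22,15,14,4,12,19,15)=22
Total=24+22=46


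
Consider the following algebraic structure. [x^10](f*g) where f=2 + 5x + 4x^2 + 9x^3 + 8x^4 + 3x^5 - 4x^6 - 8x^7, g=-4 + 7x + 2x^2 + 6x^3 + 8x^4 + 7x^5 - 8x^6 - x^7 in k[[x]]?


[x^10] = sum a_i*b_j, i+j=10
  9*-1=-9
  8*-8=-64
  3*7=21
  -4*8=-32
  -8*6=-48
Sum=-132


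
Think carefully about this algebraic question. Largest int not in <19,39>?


gcd(19,39)=1 => F=ab-a-b=19*39-19-39=741-58=683


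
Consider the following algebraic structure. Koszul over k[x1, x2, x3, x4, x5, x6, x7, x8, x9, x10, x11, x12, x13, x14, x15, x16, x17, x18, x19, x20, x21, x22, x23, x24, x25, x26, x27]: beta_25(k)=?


C(n,i)=C(27,25)=351


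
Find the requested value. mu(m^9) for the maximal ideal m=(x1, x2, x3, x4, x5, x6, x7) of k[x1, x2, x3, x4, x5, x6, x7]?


Graded Nakayama: mu(m^d) = dim_k (m^d/m^(d+1)) = #degree-9 monomials in 7 vars
C(n+d-1,d)=C(15,9)=5005


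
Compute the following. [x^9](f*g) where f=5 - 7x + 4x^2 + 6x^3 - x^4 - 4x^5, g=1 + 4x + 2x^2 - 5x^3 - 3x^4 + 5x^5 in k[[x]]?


[x^9] = sum a_i*b_j, i+j=9
  -1*5=-5
  -4*-3=12
Sum=7


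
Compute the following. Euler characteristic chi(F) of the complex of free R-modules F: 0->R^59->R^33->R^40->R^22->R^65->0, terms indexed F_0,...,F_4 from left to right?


chi = sum (-1)^i * rank:
(-1)^0*59=59
(-1)^1*33=-33
(-1)^2*40=40
(-1)^3*22=-22
(-1)^4*65=65
chi=109


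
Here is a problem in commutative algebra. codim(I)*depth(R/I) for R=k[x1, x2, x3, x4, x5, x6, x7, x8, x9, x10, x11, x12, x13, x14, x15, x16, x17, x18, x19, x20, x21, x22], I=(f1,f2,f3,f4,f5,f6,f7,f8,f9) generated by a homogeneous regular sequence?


codim=9, depth=dim(R/I)=22-9=13
Product=9*13=117


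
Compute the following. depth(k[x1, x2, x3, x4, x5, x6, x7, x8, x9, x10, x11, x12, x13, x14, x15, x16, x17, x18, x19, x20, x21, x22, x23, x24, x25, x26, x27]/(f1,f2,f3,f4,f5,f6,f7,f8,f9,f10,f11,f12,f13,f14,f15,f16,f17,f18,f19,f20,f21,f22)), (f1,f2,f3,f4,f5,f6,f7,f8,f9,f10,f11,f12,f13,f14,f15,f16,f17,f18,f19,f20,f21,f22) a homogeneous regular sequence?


depth(R)=27
depth(R/I)=27-22=5


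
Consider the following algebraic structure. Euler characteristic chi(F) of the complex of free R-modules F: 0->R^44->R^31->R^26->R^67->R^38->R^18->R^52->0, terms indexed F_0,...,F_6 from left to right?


chi = sum (-1)^i * rank:
(-1)^0*44=44
(-1)^1*31=-31
(-1)^2*26=26
(-1)^3*67=-67
(-1)^4*38=38
(-1)^5*18=-18
(-1)^6*52=52
chi=44


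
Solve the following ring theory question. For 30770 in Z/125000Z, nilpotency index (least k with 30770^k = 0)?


30770^k mod 125000:
k=1: 30770
k=2: 42900
k=3: 33000
k=4: 35000
k=5: 75000
k=6: 0
First zero at k = 6


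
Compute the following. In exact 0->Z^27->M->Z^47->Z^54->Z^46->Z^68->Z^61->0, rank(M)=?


Alt sum=0:
(-1)^0*27 + (-1)^1*? + (-1)^2*47 + (-1)^3*54 + (-1)^4*46 + (-1)^5*68 + (-1)^6*61=0
rank(M)=59


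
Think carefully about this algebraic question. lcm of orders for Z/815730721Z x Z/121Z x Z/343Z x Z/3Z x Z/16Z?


Exponent = lcm of the cyclic orders; pairwise coprime => product.
13^8*11^2*7^3*3^1*2^4=815730721*121*343*3*16=1625053061455824


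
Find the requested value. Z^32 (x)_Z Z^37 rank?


rank(M(x)N) = rank(M)*rank(N)
32*37 = 1184


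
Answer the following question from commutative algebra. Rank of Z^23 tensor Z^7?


rank(M(x)N) = rank(M)*rank(N)
23*7 = 161


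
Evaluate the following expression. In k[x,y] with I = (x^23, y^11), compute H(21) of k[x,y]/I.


k[x,y], I = (x^23, y^11), d = 21
Need i < 23 and d-i < 11.
Range: 11 <= i <= 21.
H(21) = 11


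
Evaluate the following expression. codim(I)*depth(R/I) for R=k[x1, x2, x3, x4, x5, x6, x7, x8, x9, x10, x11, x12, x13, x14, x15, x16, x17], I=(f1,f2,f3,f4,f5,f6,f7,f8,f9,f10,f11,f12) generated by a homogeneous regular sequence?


codim=12, depth=dim(R/I)=17-12=5
Product=12*5=60


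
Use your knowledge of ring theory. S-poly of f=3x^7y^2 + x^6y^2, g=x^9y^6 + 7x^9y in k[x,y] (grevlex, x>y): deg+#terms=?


LT(f)=3x^7y^2, LT(g)=x^9y^6
lcm(LM)=x^9y^6
S(f,g) (scaled by 3 to clear denominators) = x^2y^4*f - 3*g = x^8y^6 - 21x^9y
2 terms, deg 14.
14+2=16


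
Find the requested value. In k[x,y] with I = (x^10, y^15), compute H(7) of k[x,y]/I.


k[x,y], I = (x^10, y^15), d = 7
Need i < 10 and d-i < 15.
Range: 0 <= i <= 7.
H(7) = 8


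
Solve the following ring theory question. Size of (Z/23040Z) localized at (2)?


2-primary part: 23040=2^9*45
Size=2^9=512


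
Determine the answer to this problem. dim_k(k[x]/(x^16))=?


Basis: 1,x,...,x^15
dim=16


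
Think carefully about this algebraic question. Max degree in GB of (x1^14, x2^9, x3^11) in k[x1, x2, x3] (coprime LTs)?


Pure powers, coprime LTs => already GB.
Degrees: 14, 9, 11
Max=14


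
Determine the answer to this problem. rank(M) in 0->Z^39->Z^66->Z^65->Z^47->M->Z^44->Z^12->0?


Alt sum=0:
(-1)^0*39 + (-1)^1*66 + (-1)^2*65 + (-1)^3*47 + (-1)^4*? + (-1)^5*44 + (-1)^6*12=0
rank(M)=41


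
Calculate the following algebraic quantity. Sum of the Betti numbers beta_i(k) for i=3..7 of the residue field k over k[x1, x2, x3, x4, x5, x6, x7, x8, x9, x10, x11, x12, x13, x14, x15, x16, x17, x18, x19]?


Koszul resolution: beta_i(k)=C(n,i), n=19
C(19,3)=969, C(19,4)=3876, C(19,5)=11628, C(19,6)=27132, C(19,7)=50388
Sum=93993


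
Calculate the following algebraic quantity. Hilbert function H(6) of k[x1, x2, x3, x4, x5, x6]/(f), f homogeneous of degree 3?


C(11,5)-C(8,5)=462-56=406


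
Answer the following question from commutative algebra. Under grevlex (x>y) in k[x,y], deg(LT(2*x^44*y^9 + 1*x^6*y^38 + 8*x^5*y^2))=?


LT: 2*x^44*y^9
deg_x=44, deg_y=9
Total=44+9=53


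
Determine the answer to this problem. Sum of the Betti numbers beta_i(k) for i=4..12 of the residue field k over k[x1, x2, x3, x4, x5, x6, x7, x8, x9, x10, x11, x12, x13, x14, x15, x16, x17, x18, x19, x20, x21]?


Koszul resolution: beta_i(k)=C(n,i), n=21
C(21,4)=5985, C(21,5)=20349, C(21,6)=54264, C(21,7)=116280, C(21,8)=203490, C(21,9)=293930, C(21,10)=352716, C(21,11)=352716, C(21,12)=293930
Sum=1693660


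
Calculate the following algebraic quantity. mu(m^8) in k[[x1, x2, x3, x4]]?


C(n+d-1,d)=C(11,8)=165


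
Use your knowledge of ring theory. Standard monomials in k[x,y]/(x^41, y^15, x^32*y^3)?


k[x,y]/I, I = (x^41, y^15, x^32*y^3)
Rect: 41x15=615. Corner: (41-32)x(15-3)=108.
dim = 615-108 = 507


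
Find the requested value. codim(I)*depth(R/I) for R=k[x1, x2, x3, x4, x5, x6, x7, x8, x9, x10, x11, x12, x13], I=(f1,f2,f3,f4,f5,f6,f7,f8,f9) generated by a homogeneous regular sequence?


codim=9, depth=dim(R/I)=13-9=4
Product=9*4=36


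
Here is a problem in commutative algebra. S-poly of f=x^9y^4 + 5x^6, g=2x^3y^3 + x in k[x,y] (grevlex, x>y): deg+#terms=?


LT(f)=x^9y^4, LT(g)=2x^3y^3
lcm(LM)=x^9y^4
S(f,g) (scaled by 2 to clear denominators) = 2*f - x^6y*g = -x^7y + 10x^6
2 terms, deg 8.
8+2=10


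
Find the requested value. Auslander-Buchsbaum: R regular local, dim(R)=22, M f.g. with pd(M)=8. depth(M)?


pd+depth=depth(R)=22
depth=22-8=14


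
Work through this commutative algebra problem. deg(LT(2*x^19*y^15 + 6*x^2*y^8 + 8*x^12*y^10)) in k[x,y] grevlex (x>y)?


LT: 2*x^19*y^15
deg_x=19, deg_y=15
Total=19+15=34


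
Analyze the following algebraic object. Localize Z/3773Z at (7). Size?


7-primary part: 3773=7^3*11
Size=7^3=343


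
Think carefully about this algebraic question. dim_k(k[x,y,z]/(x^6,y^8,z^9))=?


Basis: x^iy^jz^k, i<6,j<8,k<9
6*8*9=432


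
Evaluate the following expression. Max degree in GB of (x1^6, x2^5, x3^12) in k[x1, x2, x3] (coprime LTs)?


Pure powers, coprime LTs => already GB.
Degrees: 6, 5, 12
Max=12


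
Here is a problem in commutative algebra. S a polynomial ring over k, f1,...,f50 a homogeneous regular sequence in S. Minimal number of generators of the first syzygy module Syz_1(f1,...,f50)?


Regular sequence => Koszul complex is the minimal free resolution.
Syz_1 minimally generated by Koszul relations f_i*e_j - f_j*e_i (i<j): mu(Syz_1) = beta_2 = C(m,2) = m(m-1)/2
m=50
50*49/2 = 1225


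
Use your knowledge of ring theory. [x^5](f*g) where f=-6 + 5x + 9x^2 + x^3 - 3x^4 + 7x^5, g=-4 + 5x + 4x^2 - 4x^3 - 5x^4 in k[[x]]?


[x^5] = sum a_i*b_j, i+j=5
  5*-5=-25
  9*-4=-36
  1*4=4
  -3*5=-15
  7*-4=-28
Sum=-100


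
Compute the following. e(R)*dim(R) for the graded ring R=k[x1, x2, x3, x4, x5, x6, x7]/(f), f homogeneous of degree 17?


e(R)=deg(f)=17, dim(R)=7-1=6
e*dim=17*6=102


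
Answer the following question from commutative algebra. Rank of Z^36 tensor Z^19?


rank(M(x)N) = rank(M)*rank(N)
36*19 = 684


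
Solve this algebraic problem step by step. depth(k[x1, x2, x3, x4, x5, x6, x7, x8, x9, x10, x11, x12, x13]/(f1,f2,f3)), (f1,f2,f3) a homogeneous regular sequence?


depth(R)=13
depth(R/I)=13-3=10


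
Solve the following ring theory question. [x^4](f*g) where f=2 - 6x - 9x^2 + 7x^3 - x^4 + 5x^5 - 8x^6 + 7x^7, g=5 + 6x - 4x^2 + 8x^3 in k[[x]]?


[x^4] = sum a_i*b_j, i+j=4
  -6*8=-48
  -9*-4=36
  7*6=42
  -1*5=-5
Sum=25


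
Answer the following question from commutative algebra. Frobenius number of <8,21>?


gcd(8,21)=1 => F=ab-a-b=8*21-8-21=168-29=139


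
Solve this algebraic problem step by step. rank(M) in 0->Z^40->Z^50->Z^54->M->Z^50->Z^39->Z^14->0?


Alt sum=0:
(-1)^0*40 + (-1)^1*50 + (-1)^2*54 + (-1)^3*? + (-1)^4*50 + (-1)^5*39 + (-1)^6*14=0
rank(M)=69


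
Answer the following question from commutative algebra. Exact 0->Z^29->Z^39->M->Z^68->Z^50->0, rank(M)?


Alt sum=0:
(-1)^0*29 + (-1)^1*39 + (-1)^2*? + (-1)^3*68 + (-1)^4*50=0
rank(M)=28


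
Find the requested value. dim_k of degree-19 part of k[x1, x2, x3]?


C(d+n-1,n-1)=C(21,2)=210


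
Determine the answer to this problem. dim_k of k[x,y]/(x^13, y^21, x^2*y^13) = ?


k[x,y]/I, I = (x^13, y^21, x^2*y^13)
Rect: 13x21=273. Corner: (13-2)x(21-13)=88.
dim = 273-88 = 185


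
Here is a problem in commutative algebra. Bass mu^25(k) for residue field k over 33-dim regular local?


C(n,i)=C(33,25)=13884156


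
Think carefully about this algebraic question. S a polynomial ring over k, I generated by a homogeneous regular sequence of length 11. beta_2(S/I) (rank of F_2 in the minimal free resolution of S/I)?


Regular sequence => Koszul complex is the minimal free resolution.
Syz_1 minimally generated by Koszul relations f_i*e_j - f_j*e_i (i<j): mu(Syz_1) = beta_2 = C(m,2) = m(m-1)/2
m=11
11*10/2 = 55
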